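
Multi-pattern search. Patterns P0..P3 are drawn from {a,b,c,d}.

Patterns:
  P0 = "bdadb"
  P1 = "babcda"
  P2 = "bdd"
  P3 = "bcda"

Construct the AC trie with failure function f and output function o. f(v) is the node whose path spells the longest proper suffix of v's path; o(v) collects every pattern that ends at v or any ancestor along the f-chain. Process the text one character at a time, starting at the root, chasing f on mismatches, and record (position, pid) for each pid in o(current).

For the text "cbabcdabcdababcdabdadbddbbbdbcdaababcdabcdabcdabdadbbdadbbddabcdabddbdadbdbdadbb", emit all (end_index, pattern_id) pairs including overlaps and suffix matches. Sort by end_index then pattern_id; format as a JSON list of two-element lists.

Build:
Trie nodes:
  0='ε' goto b→1
  1='b' goto a→6 c→12 d→2
  2='bd' goto a→3 d→11
  3='bda' goto d→4
  4='bdad' goto b→5
  5='bdadb' goto ·  ←P0
  6='ba' goto b→7
  7='bab' goto c→8
  8='babc' goto d→9
  9='babcd' goto a→10
  10='babcda' goto ·  ←P1
  11='bdd' goto ·  ←P2
  12='bc' goto d→13
  13='bcd' goto a→14
  14='bcda' goto ·  ←P3

Failure links (BFS by depth):
  n1('b'): parent n0 fail=0; on 'b' 0 → fail=0;  out ∅∪∅=∅
  n2('bd'): parent n1 fail=0; on 'd' 0 → fail=0;  out ∅∪∅=∅
  n6('ba'): parent n1 fail=0; on 'a' 0 → fail=0;  out ∅∪∅=∅
  n12('bc'): parent n1 fail=0; on 'c' 0 → fail=0;  out ∅∪∅=∅
  n3('bda'): parent n2 fail=0; on 'a' 0 → fail=0;  out ∅∪∅=∅
  n7('bab'): parent n6 fail=0; on 'b' 0 → fail=1;  out ∅∪∅=∅
  n11('bdd'): parent n2 fail=0; on 'd' 0 → fail=0;  out {2}∪∅={2}
  n13('bcd'): parent n12 fail=0; on 'd' 0 → fail=0;  out ∅∪∅=∅
  n4('bdad'): parent n3 fail=0; on 'd' 0 → fail=0;  out ∅∪∅=∅
  n8('babc'): parent n7 fail=1; on 'c' 1 → fail=12;  out ∅∪∅=∅
  n14('bcda'): parent n13 fail=0; on 'a' 0 → fail=0;  out {3}∪∅={3}
  n5('bdadb'): parent n4 fail=0; on 'b' 0 → fail=1;  out {0}∪∅={0}
  n9('babcd'): parent n8 fail=12; on 'd' 12 → fail=13;  out ∅∪∅=∅
  n10('babcda'): parent n9 fail=13; on 'a' 13 → fail=14;  out {1}∪{3}={1,3}

Scan:
pos 0 'c': at 0
pos 1 'b': at 1
pos 2 'a': at 6
pos 3 'b': at 7
pos 4 'c': at 8
pos 5 'd': at 9
pos 6 'a': at 10  → match P1@[1:6],P3@[3:6]
pos 7 'b': at 1 (fail-walked)
pos 8 'c': at 12
pos 9 'd': at 13
pos 10 'a': at 14  → match P3@[7:10]
pos 11 'b': at 1 (fail-walked)
pos 12 'a': at 6
pos 13 'b': at 7
pos 14 'c': at 8
pos 15 'd': at 9
pos 16 'a': at 10  → match P1@[11:16],P3@[13:16]
pos 17 'b': at 1 (fail-walked)
pos 18 'd': at 2
pos 19 'a': at 3
pos 20 'd': at 4
pos 21 'b': at 5  → match P0@[17:21]
pos 22 'd': at 2 (fail-walked)
pos 23 'd': at 11  → match P2@[21:23]
pos 24 'b': at 1 (fail-walked)
pos 25 'b': at 1 (fail-walked)
pos 26 'b': at 1 (fail-walked)
pos 27 'd': at 2
pos 28 'b': at 1 (fail-walked)
pos 29 'c': at 12
pos 30 'd': at 13
pos 31 'a': at 14  → match P3@[28:31]
pos 32 'a': at 0 (fail-walked)
pos 33 'b': at 1
pos 34 'a': at 6
pos 35 'b': at 7
pos 36 'c': at 8
pos 37 'd': at 9
pos 38 'a': at 10  → match P1@[33:38],P3@[35:38]
pos 39 'b': at 1 (fail-walked)
pos 40 'c': at 12
pos 41 'd': at 13
pos 42 'a': at 14  → match P3@[39:42]
pos 43 'b': at 1 (fail-walked)
pos 44 'c': at 12
pos 45 'd': at 13
pos 46 'a': at 14  → match P3@[43:46]
pos 47 'b': at 1 (fail-walked)
pos 48 'd': at 2
pos 49 'a': at 3
pos 50 'd': at 4
pos 51 'b': at 5  → match P0@[47:51]
pos 52 'b': at 1 (fail-walked)
pos 53 'd': at 2
pos 54 'a': at 3
pos 55 'd': at 4
pos 56 'b': at 5  → match P0@[52:56]
pos 57 'b': at 1 (fail-walked)
pos 58 'd': at 2
pos 59 'd': at 11  → match P2@[57:59]
pos 60 'a': at 0 (fail-walked)
pos 61 'b': at 1
pos 62 'c': at 12
pos 63 'd': at 13
pos 64 'a': at 14  → match P3@[61:64]
pos 65 'b': at 1 (fail-walked)
pos 66 'd': at 2
pos 67 'd': at 11  → match P2@[65:67]
pos 68 'b': at 1 (fail-walked)
pos 69 'd': at 2
pos 70 'a': at 3
pos 71 'd': at 4
pos 72 'b': at 5  → match P0@[68:72]
pos 73 'd': at 2 (fail-walked)
pos 74 'b': at 1 (fail-walked)
pos 75 'd': at 2
pos 76 'a': at 3
pos 77 'd': at 4
pos 78 'b': at 5  → match P0@[74:78]
pos 79 'b': at 1 (fail-walked)

All matches (sorted): [[6,1],[6,3],[10,3],[16,1],[16,3],[21,0],[23,2],[31,3],[38,1],[38,3],[42,3],[46,3],[51,0],[56,0],[59,2],[64,3],[67,2],[72,0],[78,0]]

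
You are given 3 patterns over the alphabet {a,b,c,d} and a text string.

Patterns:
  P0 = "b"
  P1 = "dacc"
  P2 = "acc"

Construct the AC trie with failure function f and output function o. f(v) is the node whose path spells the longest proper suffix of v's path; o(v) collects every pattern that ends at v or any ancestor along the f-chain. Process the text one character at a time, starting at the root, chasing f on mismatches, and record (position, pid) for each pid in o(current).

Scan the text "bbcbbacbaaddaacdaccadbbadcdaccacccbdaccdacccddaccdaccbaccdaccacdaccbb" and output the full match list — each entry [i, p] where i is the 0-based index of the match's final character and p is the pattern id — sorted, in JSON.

Build automaton:
Trie nodes:
  0='ε' goto a→6 b→1 d→2
  1='b' goto ·  ←P0
  2='d' goto a→3
  3='da' goto c→4
  4='dac' goto c→5
  5='dacc' goto ·  ←P1
  6='a' goto c→7
  7='ac' goto c→8
  8='acc' goto ·  ←P2

BFS fail/out derivation:
  n1('b'): parent n0 fail=0; on 'b' 0 → fail=0;  out {0}∪∅={0}
  n2('d'): parent n0 fail=0; on 'd' 0 → fail=0;  out ∅∪∅=∅
  n6('a'): parent n0 fail=0; on 'a' 0 → fail=0;  out ∅∪∅=∅
  n3('da'): parent n2 fail=0; on 'a' 0 → fail=6;  out ∅∪∅=∅
  n7('ac'): parent n6 fail=0; on 'c' 0 → fail=0;  out ∅∪∅=∅
  n4('dac'): parent n3 fail=6; on 'c' 6 → fail=7;  out ∅∪∅=∅
  n8('acc'): parent n7 fail=0; on 'c' 0 → fail=0;  out {2}∪∅={2}
  n5('dacc'): parent n4 fail=7; on 'c' 7 → fail=8;  out {1}∪{2}={1,2}

Text stream:
i=0 'b': node 0→1  emit P0@[0:0]
i=1 'b': node 1→1 ·f  emit P0@[1:1]
i=2 'c': node 1→0 ·f
i=3 'b': node 0→1  emit P0@[3:3]
i=4 'b': node 1→1 ·f  emit P0@[4:4]
i=5 'a': node 1→6 ·f
i=6 'c': node 6→7
i=7 'b': node 7→1 ·f  emit P0@[7:7]
i=8 'a': node 1→6 ·f
i=9 'a': node 6→6 ·f
i=10 'd': node 6→2 ·f
i=11 'd': node 2→2 ·f
i=12 'a': node 2→3
i=13 'a': node 3→6 ·f
i=14 'c': node 6→7
i=15 'd': node 7→2 ·f
i=16 'a': node 2→3
i=17 'c': node 3→4
i=18 'c': node 4→5  emit P1@[15:18],P2@[16:18]
i=19 'a': node 5→6 ·f
i=20 'd': node 6→2 ·f
i=21 'b': node 2→1 ·f  emit P0@[21:21]
i=22 'b': node 1→1 ·f  emit P0@[22:22]
i=23 'a': node 1→6 ·f
i=24 'd': node 6→2 ·f
i=25 'c': node 2→0 ·f
i=26 'd': node 0→2
i=27 'a': node 2→3
i=28 'c': node 3→4
i=29 'c': node 4→5  emit P1@[26:29],P2@[27:29]
i=30 'a': node 5→6 ·f
i=31 'c': node 6→7
i=32 'c': node 7→8  emit P2@[30:32]
i=33 'c': node 8→0 ·f
i=34 'b': node 0→1  emit P0@[34:34]
i=35 'd': node 1→2 ·f
i=36 'a': node 2→3
i=37 'c': node 3→4
i=38 'c': node 4→5  emit P1@[35:38],P2@[36:38]
i=39 'd': node 5→2 ·f
i=40 'a': node 2→3
i=41 'c': node 3→4
i=42 'c': node 4→5  emit P1@[39:42],P2@[40:42]
i=43 'c': node 5→0 ·f
i=44 'd': node 0→2
i=45 'd': node 2→2 ·f
i=46 'a': node 2→3
i=47 'c': node 3→4
i=48 'c': node 4→5  emit P1@[45:48],P2@[46:48]
i=49 'd': node 5→2 ·f
i=50 'a': node 2→3
i=51 'c': node 3→4
i=52 'c': node 4→5  emit P1@[49:52],P2@[50:52]
i=53 'b': node 5→1 ·f  emit P0@[53:53]
i=54 'a': node 1→6 ·f
i=55 'c': node 6→7
i=56 'c': node 7→8  emit P2@[54:56]
i=57 'd': node 8→2 ·f
i=58 'a': node 2→3
i=59 'c': node 3→4
i=60 'c': node 4→5  emit P1@[57:60],P2@[58:60]
i=61 'a': node 5→6 ·f
i=62 'c': node 6→7
i=63 'd': node 7→2 ·f
i=64 'a': node 2→3
i=65 'c': node 3→4
i=66 'c': node 4→5  emit P1@[63:66],P2@[64:66]
i=67 'b': node 5→1 ·f  emit P0@[67:67]
i=68 'b': node 1→1 ·f  emit P0@[68:68]

Matches: [[0,0],[1,0],[3,0],[4,0],[7,0],[18,1],[18,2],[21,0],[22,0],[29,1],[29,2],[32,2],[34,0],[38,1],[38,2],[42,1],[42,2],[48,1],[48,2],[52,1],[52,2],[53,0],[56,2],[60,1],[60,2],[66,1],[66,2],[67,0],[68,0]]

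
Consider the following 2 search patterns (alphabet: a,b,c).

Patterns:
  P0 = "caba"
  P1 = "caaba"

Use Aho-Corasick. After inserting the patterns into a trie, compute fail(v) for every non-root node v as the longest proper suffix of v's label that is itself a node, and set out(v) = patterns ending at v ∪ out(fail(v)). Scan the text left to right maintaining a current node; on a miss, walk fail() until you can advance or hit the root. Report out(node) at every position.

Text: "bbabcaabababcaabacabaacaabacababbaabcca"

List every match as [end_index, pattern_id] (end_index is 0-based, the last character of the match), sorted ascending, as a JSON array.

Build:
Trie nodes:
  0='ε' goto c→1
  1='c' goto a→2
  2='ca' goto a→5 b→3
  3='cab' goto a→4
  4='caba' goto ·  ←P0
  5='caa' goto b→6
  6='caab' goto a→7
  7='caaba' goto ·  ←P1

Failure links (BFS by depth):
  fail(1) 'c': from fail(0)=0 chase 'c': 0 ⇒ 0;  out=∅∪out(0)=∅
  fail(2) 'ca': from fail(1)=0 chase 'a': 0 ⇒ 0;  out=∅∪out(0)=∅
  fail(3) 'cab': from fail(2)=0 chase 'b': 0 ⇒ 0;  out=∅∪out(0)=∅
  fail(5) 'caa': from fail(2)=0 chase 'a': 0 ⇒ 0;  out=∅∪out(0)=∅
  fail(4) 'caba': from fail(3)=0 chase 'a': 0 ⇒ 0;  out={0}∪out(0)={0}
  fail(6) 'caab': from fail(5)=0 chase 'b': 0 ⇒ 0;  out=∅∪out(0)=∅
  fail(7) 'caaba': from fail(6)=0 chase 'a': 0 ⇒ 0;  out={1}∪out(0)={1}

Run:
pos 0 'b': at 0
pos 1 'b': at 0
pos 2 'a': at 0
pos 3 'b': at 0
pos 4 'c': at 1
pos 5 'a': at 2
pos 6 'a': at 5
pos 7 'b': at 6
pos 8 'a': at 7  → match P1@[4:8]
pos 9 'b': at 0 (fail-walked)
pos 10 'a': at 0
pos 11 'b': at 0
pos 12 'c': at 1
pos 13 'a': at 2
pos 14 'a': at 5
pos 15 'b': at 6
pos 16 'a': at 7  → match P1@[12:16]
pos 17 'c': at 1 (fail-walked)
pos 18 'a': at 2
pos 19 'b': at 3
pos 20 'a': at 4  → match P0@[17:20]
pos 21 'a': at 0 (fail-walked)
pos 22 'c': at 1
pos 23 'a': at 2
pos 24 'a': at 5
pos 25 'b': at 6
pos 26 'a': at 7  → match P1@[22:26]
pos 27 'c': at 1 (fail-walked)
pos 28 'a': at 2
pos 29 'b': at 3
pos 30 'a': at 4  → match P0@[27:30]
pos 31 'b': at 0 (fail-walked)
pos 32 'b': at 0
pos 33 'a': at 0
pos 34 'a': at 0
pos 35 'b': at 0
pos 36 'c': at 1
pos 37 'c': at 1 (fail-walked)
pos 38 'a': at 2

Matches: [[8,1],[16,1],[20,0],[26,1],[30,0]]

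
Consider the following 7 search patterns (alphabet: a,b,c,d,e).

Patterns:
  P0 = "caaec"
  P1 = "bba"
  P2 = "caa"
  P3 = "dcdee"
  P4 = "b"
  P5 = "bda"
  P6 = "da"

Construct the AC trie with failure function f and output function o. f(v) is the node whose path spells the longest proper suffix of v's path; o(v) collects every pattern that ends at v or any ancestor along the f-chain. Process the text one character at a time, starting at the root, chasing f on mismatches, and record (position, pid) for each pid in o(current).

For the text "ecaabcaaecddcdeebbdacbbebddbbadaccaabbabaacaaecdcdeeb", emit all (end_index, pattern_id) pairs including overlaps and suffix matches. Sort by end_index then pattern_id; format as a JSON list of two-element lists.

Build:
Trie nodes:
  n0 'ε': b→6 c→1 d→9
  n1 'c': a→2
  n2 'ca': a→3
  n3 'caa': e→4  [P2 ends]
  n4 'caae': c→5
  n5 'caaec': ·  [P0 ends]
  n6 'b': b→7 d→14  [P4 ends]
  n7 'bb': a→8
  n8 'bba': ·  [P1 ends]
  n9 'd': a→16 c→10
  n10 'dc': d→11
  n11 'dcd': e→12
  n12 'dcde': e→13
  n13 'dcdee': ·  [P3 ends]
  n14 'bd': a→15
  n15 'bda': ·  [P5 ends]
  n16 'da': ·  [P6 ends]

BFS fail/out derivation:
  n1('c'): parent n0 fail=0; on 'c' 0 → fail=0;  out ∅∪∅=∅
  n6('b'): parent n0 fail=0; on 'b' 0 → fail=0;  out {4}∪∅={4}
  n9('d'): parent n0 fail=0; on 'd' 0 → fail=0;  out ∅∪∅=∅
  n2('ca'): parent n1 fail=0; on 'a' 0 → fail=0;  out ∅∪∅=∅
  n7('bb'): parent n6 fail=0; on 'b' 0 → fail=6;  out ∅∪{4}={4}
  n10('dc'): parent n9 fail=0; on 'c' 0 → fail=1;  out ∅∪∅=∅
  n14('bd'): parent n6 fail=0; on 'd' 0 → fail=9;  out ∅∪∅=∅
  n16('da'): parent n9 fail=0; on 'a' 0 → fail=0;  out {6}∪∅={6}
  n3('caa'): parent n2 fail=0; on 'a' 0 → fail=0;  out {2}∪∅={2}
  n8('bba'): parent n7 fail=6; on 'a' 6→0 → fail=0;  out {1}∪∅={1}
  n11('dcd'): parent n10 fail=1; on 'd' 1→0 → fail=9;  out ∅∪∅=∅
  n15('bda'): parent n14 fail=9; on 'a' 9 → fail=16;  out {5}∪{6}={5,6}
  n4('caae'): parent n3 fail=0; on 'e' 0 → fail=0;  out ∅∪∅=∅
  n12('dcde'): parent n11 fail=9; on 'e' 9→0 → fail=0;  out ∅∪∅=∅
  n5('caaec'): parent n4 fail=0; on 'c' 0 → fail=1;  out {0}∪∅={0}
  n13('dcdee'): parent n12 fail=0; on 'e' 0 → fail=0;  out {3}∪∅={3}

Text stream:
pos 0 'e': at 0
pos 1 'c': at 1
pos 2 'a': at 2
pos 3 'a': at 3  emit P2@[1:3]
pos 4 'b': at 6 (fail-walked)  emit P4@[4:4]
pos 5 'c': at 1 (fail-walked)
pos 6 'a': at 2
pos 7 'a': at 3  emit P2@[5:7]
pos 8 'e': at 4
pos 9 'c': at 5  emit P0@[5:9]
pos 10 'd': at 9 (fail-walked)
pos 11 'd': at 9 (fail-walked)
pos 12 'c': at 10
pos 13 'd': at 11
pos 14 'e': at 12
pos 15 'e': at 13  emit P3@[11:15]
pos 16 'b': at 6 (fail-walked)  emit P4@[16:16]
pos 17 'b': at 7  emit P4@[17:17]
pos 18 'd': at 14 (fail-walked)
pos 19 'a': at 15  emit P5@[17:19],P6@[18:19]
pos 20 'c': at 1 (fail-walked)
pos 21 'b': at 6 (fail-walked)  emit P4@[21:21]
pos 22 'b': at 7  emit P4@[22:22]
pos 23 'e': at 0 (fail-walked)
pos 24 'b': at 6  emit P4@[24:24]
pos 25 'd': at 14
pos 26 'd': at 9 (fail-walked)
pos 27 'b': at 6 (fail-walked)  emit P4@[27:27]
pos 28 'b': at 7  emit P4@[28:28]
pos 29 'a': at 8  emit P1@[27:29]
pos 30 'd': at 9 (fail-walked)
pos 31 'a': at 16  emit P6@[30:31]
pos 32 'c': at 1 (fail-walked)
pos 33 'c': at 1 (fail-walked)
pos 34 'a': at 2
pos 35 'a': at 3  emit P2@[33:35]
pos 36 'b': at 6 (fail-walked)  emit P4@[36:36]
pos 37 'b': at 7  emit P4@[37:37]
pos 38 'a': at 8  emit P1@[36:38]
pos 39 'b': at 6 (fail-walked)  emit P4@[39:39]
pos 40 'a': at 0 (fail-walked)
pos 41 'a': at 0
pos 42 'c': at 1
pos 43 'a': at 2
pos 44 'a': at 3  emit P2@[42:44]
pos 45 'e': at 4
pos 46 'c': at 5  emit P0@[42:46]
pos 47 'd': at 9 (fail-walked)
pos 48 'c': at 10
pos 49 'd': at 11
pos 50 'e': at 12
pos 51 'e': at 13  emit P3@[47:51]
pos 52 'b': at 6 (fail-walked)  emit P4@[52:52]

Result: [[3,2],[4,4],[7,2],[9,0],[15,3],[16,4],[17,4],[19,5],[19,6],[21,4],[22,4],[24,4],[27,4],[28,4],[29,1],[31,6],[35,2],[36,4],[37,4],[38,1],[39,4],[44,2],[46,0],[51,3],[52,4]]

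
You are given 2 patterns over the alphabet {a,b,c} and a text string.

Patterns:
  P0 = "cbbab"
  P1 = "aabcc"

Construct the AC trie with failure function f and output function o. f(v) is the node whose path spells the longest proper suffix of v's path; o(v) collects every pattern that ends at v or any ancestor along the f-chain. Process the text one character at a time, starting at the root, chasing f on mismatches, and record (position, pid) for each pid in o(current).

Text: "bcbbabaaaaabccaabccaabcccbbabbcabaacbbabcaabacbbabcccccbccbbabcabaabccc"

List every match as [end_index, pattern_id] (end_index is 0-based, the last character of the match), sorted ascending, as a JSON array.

Build:
Trie (insert patterns):
  0='ε' goto a→6 c→1
  1='c' goto b→2
  2='cb' goto b→3
  3='cbb' goto a→4
  4='cbba' goto b→5
  5='cbbab' goto ·  ←P0
  6='a' goto a→7
  7='aa' goto b→8
  8='aab' goto c→9
  9='aabc' goto c→10
  10='aabcc' goto ·  ←P1

Failure links (BFS by depth):
  fail(1) 'c': from fail(0)=0 chase 'c': 0 ⇒ 0;  out=∅∪out(0)=∅
  fail(6) 'a': from fail(0)=0 chase 'a': 0 ⇒ 0;  out=∅∪out(0)=∅
  fail(2) 'cb': from fail(1)=0 chase 'b': 0 ⇒ 0;  out=∅∪out(0)=∅
  fail(7) 'aa': from fail(6)=0 chase 'a': 0 ⇒ 6;  out=∅∪out(6)=∅
  fail(3) 'cbb': from fail(2)=0 chase 'b': 0 ⇒ 0;  out=∅∪out(0)=∅
  fail(8) 'aab': from fail(7)=6 chase 'b': 6→0 ⇒ 0;  out=∅∪out(0)=∅
  fail(4) 'cbba': from fail(3)=0 chase 'a': 0 ⇒ 6;  out=∅∪out(6)=∅
  fail(9) 'aabc': from fail(8)=0 chase 'c': 0 ⇒ 1;  out=∅∪out(1)=∅
  fail(5) 'cbbab': from fail(4)=6 chase 'b': 6→0 ⇒ 0;  out={0}∪out(0)={0}
  fail(10) 'aabcc': from fail(9)=1 chase 'c': 1→0 ⇒ 1;  out={1}∪out(1)={1}

Run:
i=0 'b': node 0→0
i=1 'c': node 0→1
i=2 'b': node 1→2
i=3 'b': node 2→3
i=4 'a': node 3→4
i=5 'b': node 4→5  → match P0@[1:5]
i=6 'a': node 5→6 ·f
i=7 'a': node 6→7
i=8 'a': node 7→7 ·f
i=9 'a': node 7→7 ·f
i=10 'a': node 7→7 ·f
i=11 'b': node 7→8
i=12 'c': node 8→9
i=13 'c': node 9→10  → match P1@[9:13]
i=14 'a': node 10→6 ·f
i=15 'a': node 6→7
i=16 'b': node 7→8
i=17 'c': node 8→9
i=18 'c': node 9→10  → match P1@[14:18]
i=19 'a': node 10→6 ·f
i=20 'a': node 6→7
i=21 'b': node 7→8
i=22 'c': node 8→9
i=23 'c': node 9→10  → match P1@[19:23]
i=24 'c': node 10→1 ·f
i=25 'b': node 1→2
i=26 'b': node 2→3
i=27 'a': node 3→4
i=28 'b': node 4→5  → match P0@[24:28]
i=29 'b': node 5→0 ·f
i=30 'c': node 0→1
i=31 'a': node 1→6 ·f
i=32 'b': node 6→0 ·f
i=33 'a': node 0→6
i=34 'a': node 6→7
i=35 'c': node 7→1 ·f
i=36 'b': node 1→2
i=37 'b': node 2→3
i=38 'a': node 3→4
i=39 'b': node 4→5  → match P0@[35:39]
i=40 'c': node 5→1 ·f
i=41 'a': node 1→6 ·f
i=42 'a': node 6→7
i=43 'b': node 7→8
i=44 'a': node 8→6 ·f
i=45 'c': node 6→1 ·f
i=46 'b': node 1→2
i=47 'b': node 2→3
i=48 'a': node 3→4
i=49 'b': node 4→5  → match P0@[45:49]
i=50 'c': node 5→1 ·f
i=51 'c': node 1→1 ·f
i=52 'c': node 1→1 ·f
i=53 'c': node 1→1 ·f
i=54 'c': node 1→1 ·f
i=55 'b': node 1→2
i=56 'c': node 2→1 ·f
i=57 'c': node 1→1 ·f
i=58 'b': node 1→2
i=59 'b': node 2→3
i=60 'a': node 3→4
i=61 'b': node 4→5  → match P0@[57:61]
i=62 'c': node 5→1 ·f
i=63 'a': node 1→6 ·f
i=64 'b': node 6→0 ·f
i=65 'a': node 0→6
i=66 'a': node 6→7
i=67 'b': node 7→8
i=68 'c': node 8→9
i=69 'c': node 9→10  → match P1@[65:69]
i=70 'c': node 10→1 ·f

All matches (sorted): [[5,0],[13,1],[18,1],[23,1],[28,0],[39,0],[49,0],[61,0],[69,1]]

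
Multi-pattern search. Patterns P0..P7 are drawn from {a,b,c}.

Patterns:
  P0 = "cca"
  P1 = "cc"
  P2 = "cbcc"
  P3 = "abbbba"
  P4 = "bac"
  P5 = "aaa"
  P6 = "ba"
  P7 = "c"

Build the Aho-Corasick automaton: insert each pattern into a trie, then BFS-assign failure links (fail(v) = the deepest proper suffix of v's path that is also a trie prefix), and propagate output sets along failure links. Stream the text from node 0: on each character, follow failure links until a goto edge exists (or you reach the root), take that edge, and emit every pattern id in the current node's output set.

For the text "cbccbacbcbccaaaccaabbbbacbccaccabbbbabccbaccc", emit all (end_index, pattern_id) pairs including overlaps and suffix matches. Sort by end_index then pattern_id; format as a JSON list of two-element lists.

Construct AC machine:
Trie nodes:
  0='ε' goto a→7 b→13 c→1
  1='c' goto b→4 c→2  ←P7
  2='cc' goto a→3  ←P1
  3='cca' goto ·  ←P0
  4='cb' goto c→5
  5='cbc' goto c→6
  6='cbcc' goto ·  ←P2
  7='a' goto a→16 b→8
  8='ab' goto b→9
  9='abb' goto b→10
  10='abbb' goto b→11
  11='abbbb' goto a→12
  12='abbbba' goto ·  ←P3
  13='b' goto a→14
  14='ba' goto c→15  ←P6
  15='bac' goto ·  ←P4
  16='aa' goto a→17
  17='aaa' goto ·  ←P5

BFS fail/out derivation:
  fail(1) 'c': from fail(0)=0 chase 'c': 0 ⇒ 0;  out={7}∪out(0)={7}
  fail(7) 'a': from fail(0)=0 chase 'a': 0 ⇒ 0;  out=∅∪out(0)=∅
  fail(13) 'b': from fail(0)=0 chase 'b': 0 ⇒ 0;  out=∅∪out(0)=∅
  fail(2) 'cc': from fail(1)=0 chase 'c': 0 ⇒ 1;  out={1}∪out(1)={1,7}
  fail(4) 'cb': from fail(1)=0 chase 'b': 0 ⇒ 13;  out=∅∪out(13)=∅
  fail(8) 'ab': from fail(7)=0 chase 'b': 0 ⇒ 13;  out=∅∪out(13)=∅
  fail(14) 'ba': from fail(13)=0 chase 'a': 0 ⇒ 7;  out={6}∪out(7)={6}
  fail(16) 'aa': from fail(7)=0 chase 'a': 0 ⇒ 7;  out=∅∪out(7)=∅
  fail(3) 'cca': from fail(2)=1 chase 'a': 1→0 ⇒ 7;  out={0}∪out(7)={0}
  fail(5) 'cbc': from fail(4)=13 chase 'c': 13→0 ⇒ 1;  out=∅∪out(1)={7}
  fail(9) 'abb': from fail(8)=13 chase 'b': 13→0 ⇒ 13;  out=∅∪out(13)=∅
  fail(15) 'bac': from fail(14)=7 chase 'c': 7→0 ⇒ 1;  out={4}∪out(1)={4,7}
  fail(17) 'aaa': from fail(16)=7 chase 'a': 7 ⇒ 16;  out={5}∪out(16)={5}
  fail(6) 'cbcc': from fail(5)=1 chase 'c': 1 ⇒ 2;  out={2}∪out(2)={1,2,7}
  fail(10) 'abbb': from fail(9)=13 chase 'b': 13→0 ⇒ 13;  out=∅∪out(13)=∅
  fail(11) 'abbbb': from fail(10)=13 chase 'b': 13→0 ⇒ 13;  out=∅∪out(13)=∅
  fail(12) 'abbbba': from fail(11)=13 chase 'a': 13 ⇒ 14;  out={3}∪out(14)={3,6}

Run:
i=0 'c': node 0→1  emit P7@[0:0]
i=1 'b': node 1→4
i=2 'c': node 4→5  emit P7@[2:2]
i=3 'c': node 5→6  emit P1@[2:3],P2@[0:3],P7@[3:3]
i=4 'b': node 6→4 ·f
i=5 'a': node 4→14 ·f  emit P6@[4:5]
i=6 'c': node 14→15  emit P4@[4:6],P7@[6:6]
i=7 'b': node 15→4 ·f
i=8 'c': node 4→5  emit P7@[8:8]
i=9 'b': node 5→4 ·f
i=10 'c': node 4→5  emit P7@[10:10]
i=11 'c': node 5→6  emit P1@[10:11],P2@[8:11],P7@[11:11]
i=12 'a': node 6→3 ·f  emit P0@[10:12]
i=13 'a': node 3→16 ·f
i=14 'a': node 16→17  emit P5@[12:14]
i=15 'c': node 17→1 ·f  emit P7@[15:15]
i=16 'c': node 1→2  emit P1@[15:16],P7@[16:16]
i=17 'a': node 2→3  emit P0@[15:17]
i=18 'a': node 3→16 ·f
i=19 'b': node 16→8 ·f
i=20 'b': node 8→9
i=21 'b': node 9→10
i=22 'b': node 10→11
i=23 'a': node 11→12  emit P3@[18:23],P6@[22:23]
i=24 'c': node 12→15 ·f  emit P4@[22:24],P7@[24:24]
i=25 'b': node 15→4 ·f
i=26 'c': node 4→5  emit P7@[26:26]
i=27 'c': node 5→6  emit P1@[26:27],P2@[24:27],P7@[27:27]
i=28 'a': node 6→3 ·f  emit P0@[26:28]
i=29 'c': node 3→1 ·f  emit P7@[29:29]
i=30 'c': node 1→2  emit P1@[29:30],P7@[30:30]
i=31 'a': node 2→3  emit P0@[29:31]
i=32 'b': node 3→8 ·f
i=33 'b': node 8→9
i=34 'b': node 9→10
i=35 'b': node 10→11
i=36 'a': node 11→12  emit P3@[31:36],P6@[35:36]
i=37 'b': node 12→8 ·f
i=38 'c': node 8→1 ·f  emit P7@[38:38]
i=39 'c': node 1→2  emit P1@[38:39],P7@[39:39]
i=40 'b': node 2→4 ·f
i=41 'a': node 4→14 ·f  emit P6@[40:41]
i=42 'c': node 14→15  emit P4@[40:42],P7@[42:42]
i=43 'c': node 15→2 ·f  emit P1@[42:43],P7@[43:43]
i=44 'c': node 2→2 ·f  emit P1@[43:44],P7@[44:44]

Matches: [[0,7],[2,7],[3,1],[3,2],[3,7],[5,6],[6,4],[6,7],[8,7],[10,7],[11,1],[11,2],[11,7],[12,0],[14,5],[15,7],[16,1],[16,7],[17,0],[23,3],[23,6],[24,4],[24,7],[26,7],[27,1],[27,2],[27,7],[28,0],[29,7],[30,1],[30,7],[31,0],[36,3],[36,6],[38,7],[39,1],[39,7],[41,6],[42,4],[42,7],[43,1],[43,7],[44,1],[44,7]]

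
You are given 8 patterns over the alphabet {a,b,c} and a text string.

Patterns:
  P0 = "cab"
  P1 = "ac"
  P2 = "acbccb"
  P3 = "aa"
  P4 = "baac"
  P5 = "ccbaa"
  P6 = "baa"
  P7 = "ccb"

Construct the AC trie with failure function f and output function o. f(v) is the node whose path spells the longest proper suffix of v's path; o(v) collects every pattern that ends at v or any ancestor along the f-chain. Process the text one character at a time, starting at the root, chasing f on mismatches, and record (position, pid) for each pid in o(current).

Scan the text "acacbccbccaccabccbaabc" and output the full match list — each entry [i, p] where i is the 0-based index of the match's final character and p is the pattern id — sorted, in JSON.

Build:
Trie (insert patterns):
  n0 'ε': a→4 b→11 c→1
  n1 'c': a→2 c→15
  n2 'ca': b→3
  n3 'cab': ·  [P0 ends]
  n4 'a': a→10 c→5
  n5 'ac': b→6  [P1 ends]
  n6 'acb': c→7
  n7 'acbc': c→8
  n8 'acbcc': b→9
  n9 'acbccb': ·  [P2 ends]
  n10 'aa': ·  [P3 ends]
  n11 'b': a→12
  n12 'ba': a→13
  n13 'baa': c→14  [P6 ends]
  n14 'baac': ·  [P4 ends]
  n15 'cc': b→16
  n16 'ccb': a→17  [P7 ends]
  n17 'ccba': a→18
  n18 'ccbaa': ·  [P5 ends]

Failure links (BFS by depth):
  n1('c'): parent n0 fail=0; on 'c' 0 → fail=0;  out ∅∪∅=∅
  n4('a'): parent n0 fail=0; on 'a' 0 → fail=0;  out ∅∪∅=∅
  n11('b'): parent n0 fail=0; on 'b' 0 → fail=0;  out ∅∪∅=∅
  n2('ca'): parent n1 fail=0; on 'a' 0 → fail=4;  out ∅∪∅=∅
  n5('ac'): parent n4 fail=0; on 'c' 0 → fail=1;  out {1}∪∅={1}
  n10('aa'): parent n4 fail=0; on 'a' 0 → fail=4;  out {3}∪∅={3}
  n12('ba'): parent n11 fail=0; on 'a' 0 → fail=4;  out ∅∪∅=∅
  n15('cc'): parent n1 fail=0; on 'c' 0 → fail=1;  out ∅∪∅=∅
  n3('cab'): parent n2 fail=4; on 'b' 4→0 → fail=11;  out {0}∪∅={0}
  n6('acb'): parent n5 fail=1; on 'b' 1→0 → fail=11;  out ∅∪∅=∅
  n13('baa'): parent n12 fail=4; on 'a' 4 → fail=10;  out {6}∪{3}={3,6}
  n16('ccb'): parent n15 fail=1; on 'b' 1→0 → fail=11;  out {7}∪∅={7}
  n7('acbc'): parent n6 fail=11; on 'c' 11→0 → fail=1;  out ∅∪∅=∅
  n14('baac'): parent n13 fail=10; on 'c' 10→4 → fail=5;  out {4}∪{1}={1,4}
  n17('ccba'): parent n16 fail=11; on 'a' 11 → fail=12;  out ∅∪∅=∅
  n8('acbcc'): parent n7 fail=1; on 'c' 1 → fail=15;  out ∅∪∅=∅
  n18('ccbaa'): parent n17 fail=12; on 'a' 12 → fail=13;  out {5}∪{3,6}={3,5,6}
  n9('acbccb'): parent n8 fail=15; on 'b' 15 → fail=16;  out {2}∪{7}={2,7}

Text stream:
[0] read 'a'  n0⇒n4
[1] read 'c'  n4⇒n5  → match P1@[0:1]
[2] read 'a'  n5⇒n2 ·f
[3] read 'c'  n2⇒n5 ·f  → match P1@[2:3]
[4] read 'b'  n5⇒n6
[5] read 'c'  n6⇒n7
[6] read 'c'  n7⇒n8
[7] read 'b'  n8⇒n9  → match P2@[2:7],P7@[5:7]
[8] read 'c'  n9⇒n1 ·f
[9] read 'c'  n1⇒n15
[10] read 'a'  n15⇒n2 ·f
[11] read 'c'  n2⇒n5 ·f  → match P1@[10:11]
[12] read 'c'  n5⇒n15 ·f
[13] read 'a'  n15⇒n2 ·f
[14] read 'b'  n2⇒n3  → match P0@[12:14]
[15] read 'c'  n3⇒n1 ·f
[16] read 'c'  n1⇒n15
[17] read 'b'  n15⇒n16  → match P7@[15:17]
[18] read 'a'  n16⇒n17
[19] read 'a'  n17⇒n18  → match P3@[18:19],P5@[15:19],P6@[17:19]
[20] read 'b'  n18⇒n11 ·f
[21] read 'c'  n11⇒n1 ·f

Matches: [[1,1],[3,1],[7,2],[7,7],[11,1],[14,0],[17,7],[19,3],[19,5],[19,6]]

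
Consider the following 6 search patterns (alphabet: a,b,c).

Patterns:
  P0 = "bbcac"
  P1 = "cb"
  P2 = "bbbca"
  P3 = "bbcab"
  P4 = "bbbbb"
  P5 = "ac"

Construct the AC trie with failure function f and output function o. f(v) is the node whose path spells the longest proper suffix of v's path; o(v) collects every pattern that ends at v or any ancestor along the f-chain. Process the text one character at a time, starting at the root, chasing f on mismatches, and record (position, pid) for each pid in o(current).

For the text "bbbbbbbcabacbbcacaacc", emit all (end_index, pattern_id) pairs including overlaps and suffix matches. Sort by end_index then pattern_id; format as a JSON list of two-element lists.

Build:
Trie nodes:
  0='ε' goto a→14 b→1 c→6
  1='b' goto b→2
  2='bb' goto b→8 c→3
  3='bbc' goto a→4
  4='bbca' goto b→11 c→5
  5='bbcac' goto ·  ←P0
  6='c' goto b→7
  7='cb' goto ·  ←P1
  8='bbb' goto b→12 c→9
  9='bbbc' goto a→10
  10='bbbca' goto ·  ←P2
  11='bbcab' goto ·  ←P3
  12='bbbb' goto b→13
  13='bbbbb' goto ·  ←P4
  14='a' goto c→15
  15='ac' goto ·  ←P5

BFS fail/out derivation:
  fail(1) 'b': from fail(0)=0 chase 'b': 0 ⇒ 0;  out=∅∪out(0)=∅
  fail(6) 'c': from fail(0)=0 chase 'c': 0 ⇒ 0;  out=∅∪out(0)=∅
  fail(14) 'a': from fail(0)=0 chase 'a': 0 ⇒ 0;  out=∅∪out(0)=∅
  fail(2) 'bb': from fail(1)=0 chase 'b': 0 ⇒ 1;  out=∅∪out(1)=∅
  fail(7) 'cb': from fail(6)=0 chase 'b': 0 ⇒ 1;  out={1}∪out(1)={1}
  fail(15) 'ac': from fail(14)=0 chase 'c': 0 ⇒ 6;  out={5}∪out(6)={5}
  fail(3) 'bbc': from fail(2)=1 chase 'c': 1→0 ⇒ 6;  out=∅∪out(6)=∅
  fail(8) 'bbb': from fail(2)=1 chase 'b': 1 ⇒ 2;  out=∅∪out(2)=∅
  fail(4) 'bbca': from fail(3)=6 chase 'a': 6→0 ⇒ 14;  out=∅∪out(14)=∅
  fail(9) 'bbbc': from fail(8)=2 chase 'c': 2 ⇒ 3;  out=∅∪out(3)=∅
  fail(12) 'bbbb': from fail(8)=2 chase 'b': 2 ⇒ 8;  out=∅∪out(8)=∅
  fail(5) 'bbcac': from fail(4)=14 chase 'c': 14 ⇒ 15;  out={0}∪out(15)={0,5}
  fail(10) 'bbbca': from fail(9)=3 chase 'a': 3 ⇒ 4;  out={2}∪out(4)={2}
  fail(11) 'bbcab': from fail(4)=14 chase 'b': 14→0 ⇒ 1;  out={3}∪out(1)={3}
  fail(13) 'bbbbb': from fail(12)=8 chase 'b': 8 ⇒ 12;  out={4}∪out(12)={4}

Run:
pos 0 'b': at 1
pos 1 'b': at 2
pos 2 'b': at 8
pos 3 'b': at 12
pos 4 'b': at 13  → match P4@[0:4]
pos 5 'b': at 13 ·f  → match P4@[1:5]
pos 6 'b': at 13 ·f  → match P4@[2:6]
pos 7 'c': at 9 ·f
pos 8 'a': at 10  → match P2@[4:8]
pos 9 'b': at 11 ·f  → match P3@[5:9]
pos 10 'a': at 14 ·f
pos 11 'c': at 15  → match P5@[10:11]
pos 12 'b': at 7 ·f  → match P1@[11:12]
pos 13 'b': at 2 ·f
pos 14 'c': at 3
pos 15 'a': at 4
pos 16 'c': at 5  → match P0@[12:16],P5@[15:16]
pos 17 'a': at 14 ·f
pos 18 'a': at 14 ·f
pos 19 'c': at 15  → match P5@[18:19]
pos 20 'c': at 6 ·f

Result: [[4,4],[5,4],[6,4],[8,2],[9,3],[11,5],[12,1],[16,0],[16,5],[19,5]]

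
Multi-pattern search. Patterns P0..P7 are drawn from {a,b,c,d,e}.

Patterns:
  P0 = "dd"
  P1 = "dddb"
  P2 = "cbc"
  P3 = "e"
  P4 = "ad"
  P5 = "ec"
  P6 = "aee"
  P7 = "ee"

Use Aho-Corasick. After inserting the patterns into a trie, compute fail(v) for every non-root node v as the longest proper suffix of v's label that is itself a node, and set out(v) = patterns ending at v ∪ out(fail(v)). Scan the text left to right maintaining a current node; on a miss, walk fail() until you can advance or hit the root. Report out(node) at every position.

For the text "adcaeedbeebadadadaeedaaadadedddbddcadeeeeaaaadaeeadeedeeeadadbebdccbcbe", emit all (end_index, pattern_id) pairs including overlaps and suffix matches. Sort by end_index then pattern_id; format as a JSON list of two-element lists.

Construct AC machine:
Trie nodes:
  n0 'ε': a→9 c→5 d→1 e→8
  n1 'd': d→2
  n2 'dd': d→3  ←P0
  n3 'ddd': b→4
  n4 'dddb': ·  ←P1
  n5 'c': b→6
  n6 'cb': c→7
  n7 'cbc': ·  ←P2
  n8 'e': c→11 e→14  ←P3
  n9 'a': d→10 e→12
  n10 'ad': ·  ←P4
  n11 'ec': ·  ←P5
  n12 'ae': e→13
  n13 'aee': ·  ←P6
  n14 'ee': ·  ←P7

BFS fail/out derivation:
  n1('d'): parent n0 fail=0; on 'd' 0 → fail=0;  out ∅∪∅=∅
  n5('c'): parent n0 fail=0; on 'c' 0 → fail=0;  out ∅∪∅=∅
  n8('e'): parent n0 fail=0; on 'e' 0 → fail=0;  out {3}∪∅={3}
  n9('a'): parent n0 fail=0; on 'a' 0 → fail=0;  out ∅∪∅=∅
  n2('dd'): parent n1 fail=0; on 'd' 0 → fail=1;  out {0}∪∅={0}
  n6('cb'): parent n5 fail=0; on 'b' 0 → fail=0;  out ∅∪∅=∅
  n10('ad'): parent n9 fail=0; on 'd' 0 → fail=1;  out {4}∪∅={4}
  n11('ec'): parent n8 fail=0; on 'c' 0 → fail=5;  out {5}∪∅={5}
  n12('ae'): parent n9 fail=0; on 'e' 0 → fail=8;  out ∅∪{3}={3}
  n14('ee'): parent n8 fail=0; on 'e' 0 → fail=8;  out {7}∪{3}={3,7}
  n3('ddd'): parent n2 fail=1; on 'd' 1 → fail=2;  out ∅∪{0}={0}
  n7('cbc'): parent n6 fail=0; on 'c' 0 → fail=5;  out {2}∪∅={2}
  n13('aee'): parent n12 fail=8; on 'e' 8 → fail=14;  out {6}∪{3,7}={3,6,7}
  n4('dddb'): parent n3 fail=2; on 'b' 2→1→0 → fail=0;  out {1}∪∅={1}

Scan:
pos 0 'a': at 9
pos 1 'd': at 10  ** P4@[0:1]
pos 2 'c': at 5 (fail-walked)
pos 3 'a': at 9 (fail-walked)
pos 4 'e': at 12  ** P3@[4:4]
pos 5 'e': at 13  ** P3@[5:5],P6@[3:5],P7@[4:5]
pos 6 'd': at 1 (fail-walked)
pos 7 'b': at 0 (fail-walked)
pos 8 'e': at 8  ** P3@[8:8]
pos 9 'e': at 14  ** P3@[9:9],P7@[8:9]
pos 10 'b': at 0 (fail-walked)
pos 11 'a': at 9
pos 12 'd': at 10  ** P4@[11:12]
pos 13 'a': at 9 (fail-walked)
pos 14 'd': at 10  ** P4@[13:14]
pos 15 'a': at 9 (fail-walked)
pos 16 'd': at 10  ** P4@[15:16]
pos 17 'a': at 9 (fail-walked)
pos 18 'e': at 12  ** P3@[18:18]
pos 19 'e': at 13  ** P3@[19:19],P6@[17:19],P7@[18:19]
pos 20 'd': at 1 (fail-walked)
pos 21 'a': at 9 (fail-walked)
pos 22 'a': at 9 (fail-walked)
pos 23 'a': at 9 (fail-walked)
pos 24 'd': at 10  ** P4@[23:24]
pos 25 'a': at 9 (fail-walked)
pos 26 'd': at 10  ** P4@[25:26]
pos 27 'e': at 8 (fail-walked)  ** P3@[27:27]
pos 28 'd': at 1 (fail-walked)
pos 29 'd': at 2  ** P0@[28:29]
pos 30 'd': at 3  ** P0@[29:30]
pos 31 'b': at 4  ** P1@[28:31]
pos 32 'd': at 1 (fail-walked)
pos 33 'd': at 2  ** P0@[32:33]
pos 34 'c': at 5 (fail-walked)
pos 35 'a': at 9 (fail-walked)
pos 36 'd': at 10  ** P4@[35:36]
pos 37 'e': at 8 (fail-walked)  ** P3@[37:37]
pos 38 'e': at 14  ** P3@[38:38],P7@[37:38]
pos 39 'e': at 14 (fail-walked)  ** P3@[39:39],P7@[38:39]
pos 40 'e': at 14 (fail-walked)  ** P3@[40:40],P7@[39:40]
pos 41 'a': at 9 (fail-walked)
pos 42 'a': at 9 (fail-walked)
pos 43 'a': at 9 (fail-walked)
pos 44 'a': at 9 (fail-walked)
pos 45 'd': at 10  ** P4@[44:45]
pos 46 'a': at 9 (fail-walked)
pos 47 'e': at 12  ** P3@[47:47]
pos 48 'e': at 13  ** P3@[48:48],P6@[46:48],P7@[47:48]
pos 49 'a': at 9 (fail-walked)
pos 50 'd': at 10  ** P4@[49:50]
pos 51 'e': at 8 (fail-walked)  ** P3@[51:51]
pos 52 'e': at 14  ** P3@[52:52],P7@[51:52]
pos 53 'd': at 1 (fail-walked)
pos 54 'e': at 8 (fail-walked)  ** P3@[54:54]
pos 55 'e': at 14  ** P3@[55:55],P7@[54:55]
pos 56 'e': at 14 (fail-walked)  ** P3@[56:56],P7@[55:56]
pos 57 'a': at 9 (fail-walked)
pos 58 'd': at 10  ** P4@[57:58]
pos 59 'a': at 9 (fail-walked)
pos 60 'd': at 10  ** P4@[59:60]
pos 61 'b': at 0 (fail-walked)
pos 62 'e': at 8  ** P3@[62:62]
pos 63 'b': at 0 (fail-walked)
pos 64 'd': at 1
pos 65 'c': at 5 (fail-walked)
pos 66 'c': at 5 (fail-walked)
pos 67 'b': at 6
pos 68 'c': at 7  ** P2@[66:68]
pos 69 'b': at 6 (fail-walked)
pos 70 'e': at 8 (fail-walked)  ** P3@[70:70]

All matches (sorted): [[1,4],[4,3],[5,3],[5,6],[5,7],[8,3],[9,3],[9,7],[12,4],[14,4],[16,4],[18,3],[19,3],[19,6],[19,7],[24,4],[26,4],[27,3],[29,0],[30,0],[31,1],[33,0],[36,4],[37,3],[38,3],[38,7],[39,3],[39,7],[40,3],[40,7],[45,4],[47,3],[48,3],[48,6],[48,7],[50,4],[51,3],[52,3],[52,7],[54,3],[55,3],[55,7],[56,3],[56,7],[58,4],[60,4],[62,3],[68,2],[70,3]]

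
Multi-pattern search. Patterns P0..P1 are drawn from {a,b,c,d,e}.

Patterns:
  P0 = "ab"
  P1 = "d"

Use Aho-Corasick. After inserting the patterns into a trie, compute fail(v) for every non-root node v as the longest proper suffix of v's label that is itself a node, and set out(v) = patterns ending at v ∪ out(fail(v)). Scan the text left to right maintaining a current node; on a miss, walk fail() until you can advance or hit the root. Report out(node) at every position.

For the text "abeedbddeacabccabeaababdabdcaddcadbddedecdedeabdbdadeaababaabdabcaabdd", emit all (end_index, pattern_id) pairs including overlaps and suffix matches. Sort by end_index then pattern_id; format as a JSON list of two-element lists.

Build automaton:
Trie (insert patterns):
  n0 'ε': a→1 d→3
  n1 'a': b→2
  n2 'ab': ·  ←P0
  n3 'd': ·  ←P1

Failure links (BFS by depth):
  n1('a'): parent n0 fail=0; on 'a' 0 → fail=0;  out ∅∪∅=∅
  n3('d'): parent n0 fail=0; on 'd' 0 → fail=0;  out {1}∪∅={1}
  n2('ab'): parent n1 fail=0; on 'b' 0 → fail=0;  out {0}∪∅={0}

Text stream:
pos 0 'a': at 1
pos 1 'b': at 2  ** P0@[0:1]
pos 2 'e': at 0 ·f
pos 3 'e': at 0
pos 4 'd': at 3  ** P1@[4:4]
pos 5 'b': at 0 ·f
pos 6 'd': at 3  ** P1@[6:6]
pos 7 'd': at 3 ·f  ** P1@[7:7]
pos 8 'e': at 0 ·f
pos 9 'a': at 1
pos 10 'c': at 0 ·f
pos 11 'a': at 1
pos 12 'b': at 2  ** P0@[11:12]
pos 13 'c': at 0 ·f
pos 14 'c': at 0
pos 15 'a': at 1
pos 16 'b': at 2  ** P0@[15:16]
pos 17 'e': at 0 ·f
pos 18 'a': at 1
pos 19 'a': at 1 ·f
pos 20 'b': at 2  ** P0@[19:20]
pos 21 'a': at 1 ·f
pos 22 'b': at 2  ** P0@[21:22]
pos 23 'd': at 3 ·f  ** P1@[23:23]
pos 24 'a': at 1 ·f
pos 25 'b': at 2  ** P0@[24:25]
pos 26 'd': at 3 ·f  ** P1@[26:26]
pos 27 'c': at 0 ·f
pos 28 'a': at 1
pos 29 'd': at 3 ·f  ** P1@[29:29]
pos 30 'd': at 3 ·f  ** P1@[30:30]
pos 31 'c': at 0 ·f
pos 32 'a': at 1
pos 33 'd': at 3 ·f  ** P1@[33:33]
pos 34 'b': at 0 ·f
pos 35 'd': at 3  ** P1@[35:35]
pos 36 'd': at 3 ·f  ** P1@[36:36]
pos 37 'e': at 0 ·f
pos 38 'd': at 3  ** P1@[38:38]
pos 39 'e': at 0 ·f
pos 40 'c': at 0
pos 41 'd': at 3  ** P1@[41:41]
pos 42 'e': at 0 ·f
pos 43 'd': at 3  ** P1@[43:43]
pos 44 'e': at 0 ·f
pos 45 'a': at 1
pos 46 'b': at 2  ** P0@[45:46]
pos 47 'd': at 3 ·f  ** P1@[47:47]
pos 48 'b': at 0 ·f
pos 49 'd': at 3  ** P1@[49:49]
pos 50 'a': at 1 ·f
pos 51 'd': at 3 ·f  ** P1@[51:51]
pos 52 'e': at 0 ·f
pos 53 'a': at 1
pos 54 'a': at 1 ·f
pos 55 'b': at 2  ** P0@[54:55]
pos 56 'a': at 1 ·f
pos 57 'b': at 2  ** P0@[56:57]
pos 58 'a': at 1 ·f
pos 59 'a': at 1 ·f
pos 60 'b': at 2  ** P0@[59:60]
pos 61 'd': at 3 ·f  ** P1@[61:61]
pos 62 'a': at 1 ·f
pos 63 'b': at 2  ** P0@[62:63]
pos 64 'c': at 0 ·f
pos 65 'a': at 1
pos 66 'a': at 1 ·f
pos 67 'b': at 2  ** P0@[66:67]
pos 68 'd': at 3 ·f  ** P1@[68:68]
pos 69 'd': at 3 ·f  ** P1@[69:69]

Result: [[1,0],[4,1],[6,1],[7,1],[12,0],[16,0],[20,0],[22,0],[23,1],[25,0],[26,1],[29,1],[30,1],[33,1],[35,1],[36,1],[38,1],[41,1],[43,1],[46,0],[47,1],[49,1],[51,1],[55,0],[57,0],[60,0],[61,1],[63,0],[67,0],[68,1],[69,1]]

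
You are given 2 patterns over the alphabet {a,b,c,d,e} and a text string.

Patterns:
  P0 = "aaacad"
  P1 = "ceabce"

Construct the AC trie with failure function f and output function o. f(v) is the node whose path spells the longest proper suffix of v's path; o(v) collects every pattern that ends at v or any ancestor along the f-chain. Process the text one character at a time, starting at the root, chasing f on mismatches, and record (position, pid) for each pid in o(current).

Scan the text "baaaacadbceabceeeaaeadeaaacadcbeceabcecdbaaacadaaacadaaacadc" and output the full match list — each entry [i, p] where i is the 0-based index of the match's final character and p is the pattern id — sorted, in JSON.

Build automaton:
Trie (insert patterns):
  n0 'ε': a→1 c→7
  n1 'a': a→2
  n2 'aa': a→3
  n3 'aaa': c→4
  n4 'aaac': a→5
  n5 'aaaca': d→6
  n6 'aaacad': ·  ←P0
  n7 'c': e→8
  n8 'ce': a→9
  n9 'cea': b→10
  n10 'ceab': c→11
  n11 'ceabc': e→12
  n12 'ceabce': ·  ←P1

BFS fail/out derivation:
  fail(1) 'a': from fail(0)=0 chase 'a': 0 ⇒ 0;  out=∅∪out(0)=∅
  fail(7) 'c': from fail(0)=0 chase 'c': 0 ⇒ 0;  out=∅∪out(0)=∅
  fail(2) 'aa': from fail(1)=0 chase 'a': 0 ⇒ 1;  out=∅∪out(1)=∅
  fail(8) 'ce': from fail(7)=0 chase 'e': 0 ⇒ 0;  out=∅∪out(0)=∅
  fail(3) 'aaa': from fail(2)=1 chase 'a': 1 ⇒ 2;  out=∅∪out(2)=∅
  fail(9) 'cea': from fail(8)=0 chase 'a': 0 ⇒ 1;  out=∅∪out(1)=∅
  fail(4) 'aaac': from fail(3)=2 chase 'c': 2→1→0 ⇒ 7;  out=∅∪out(7)=∅
  fail(10) 'ceab': from fail(9)=1 chase 'b': 1→0 ⇒ 0;  out=∅∪out(0)=∅
  fail(5) 'aaaca': from fail(4)=7 chase 'a': 7→0 ⇒ 1;  out=∅∪out(1)=∅
  fail(11) 'ceabc': from fail(10)=0 chase 'c': 0 ⇒ 7;  out=∅∪out(7)=∅
  fail(6) 'aaacad': from fail(5)=1 chase 'd': 1→0 ⇒ 0;  out={0}∪out(0)={0}
  fail(12) 'ceabce': from fail(11)=7 chase 'e': 7 ⇒ 8;  out={1}∪out(8)={1}

Text stream:
i=0 'b': node 0→0
i=1 'a': node 0→1
i=2 'a': node 1→2
i=3 'a': node 2→3
i=4 'a': node 3→3 (via fail)
i=5 'c': node 3→4
i=6 'a': node 4→5
i=7 'd': node 5→6  emit P0@[2:7]
i=8 'b': node 6→0 (via fail)
i=9 'c': node 0→7
i=10 'e': node 7→8
i=11 'a': node 8→9
i=12 'b': node 9→10
i=13 'c': node 10→11
i=14 'e': node 11→12  emit P1@[9:14]
i=15 'e': node 12→0 (via fail)
i=16 'e': node 0→0
i=17 'a': node 0→1
i=18 'a': node 1→2
i=19 'e': node 2→0 (via fail)
i=20 'a': node 0→1
i=21 'd': node 1→0 (via fail)
i=22 'e': node 0→0
i=23 'a': node 0→1
i=24 'a': node 1→2
i=25 'a': node 2→3
i=26 'c': node 3→4
i=27 'a': node 4→5
i=28 'd': node 5→6  emit P0@[23:28]
i=29 'c': node 6→7 (via fail)
i=30 'b': node 7→0 (via fail)
i=31 'e': node 0→0
i=32 'c': node 0→7
i=33 'e': node 7→8
i=34 'a': node 8→9
i=35 'b': node 9→10
i=36 'c': node 10→11
i=37 'e': node 11→12  emit P1@[32:37]
i=38 'c': node 12→7 (via fail)
i=39 'd': node 7→0 (via fail)
i=40 'b': node 0→0
i=41 'a': node 0→1
i=42 'a': node 1→2
i=43 'a': node 2→3
i=44 'c': node 3→4
i=45 'a': node 4→5
i=46 'd': node 5→6  emit P0@[41:46]
i=47 'a': node 6→1 (via fail)
i=48 'a': node 1→2
i=49 'a': node 2→3
i=50 'c': node 3→4
i=51 'a': node 4→5
i=52 'd': node 5→6  emit P0@[47:52]
i=53 'a': node 6→1 (via fail)
i=54 'a': node 1→2
i=55 'a': node 2→3
i=56 'c': node 3→4
i=57 'a': node 4→5
i=58 'd': node 5→6  emit P0@[53:58]
i=59 'c': node 6→7 (via fail)

Matches: [[7,0],[14,1],[28,0],[37,1],[46,0],[52,0],[58,0]]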